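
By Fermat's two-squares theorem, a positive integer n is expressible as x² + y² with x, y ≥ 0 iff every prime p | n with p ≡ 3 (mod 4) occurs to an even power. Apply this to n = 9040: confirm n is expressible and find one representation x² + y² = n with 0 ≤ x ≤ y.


Step 1: Factor n = 9040 = 2^4 · 5 · 113.
Step 2: Check the mod-4 condition on each prime factor: 2 = 2 (special); 5 ≡ 1 (mod 4), exponent 1; 113 ≡ 1 (mod 4), exponent 1.
All primes ≡ 3 (mod 4) appear to even exponent (or don't appear), so by the two-squares theorem n IS expressible as a sum of two squares.
Step 3: Build a representation. Group n = k² · m with k = 4 and m = 5 · 113 = 565 (a product of primes ≡ 1 (mod 4)); a representation of m scales to one of n via (k·x)² + (k·y)² = k²(x² + y²). Each prime p ≡ 1 (mod 4) is itself a sum of two squares; find a² by testing p − a² for a perfect square:
  5: 5 − 1² = 4 = 2² ⇒ 5 = 1² + 2².
  113: 113 − 1² = 112, 113 − 2² = 109, 113 − 3² = 104, 113 − 4² = 97, 113 − 5² = 88, 113 − 6² = 77, 113 − 7² = 64 = 8² ⇒ 113 = 7² + 8².
  Combine using the Brahmagupta–Fibonacci identity (a² + b²)(c² + d²) = (ac − bd)² + (ad + bc)² = (ac + bd)² + (ad − bc)²:
  5 · 113 = 565: from (1² + 2²)(7² + 8²), take (1·7 − 2·8, 1·8 + 2·7) = (7 − 16, 8 + 14) = (-9, 22); dropping signs (only squares matter) gives (9, 22); check 9² + 22² = 81 + 484 = 565 ✓.
  Scale by k = 4: (4·9, 4·22) = (36, 88).
Step 4: Order so x ≤ y and verify: 36² + 88² = 1296 + 7744 = 9040 = n. ✓

n = 9040 = 36² + 88² (one valid representation with x ≤ y).


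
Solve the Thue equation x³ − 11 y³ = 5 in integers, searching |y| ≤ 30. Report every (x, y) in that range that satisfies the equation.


The equation is x³ - 11y³ = 5. For fixed y, x³ = 11·y³ + 5, so a solution requires the RHS to be a perfect cube.
Strategy: iterate y from -30 to 30, compute RHS = 11·y³ + 5, and check whether it is a (positive or negative) perfect cube.
Check small values of y:
  y = 0: RHS = 5 is not a perfect cube.
  y = 1: RHS = 16 is not a perfect cube.
  y = -1: RHS = -6 is not a perfect cube.
  y = 2: RHS = 93 is not a perfect cube.
  y = -2: RHS = -83 is not a perfect cube.
  y = 3: RHS = 302 is not a perfect cube.
  y = -3: RHS = -292 is not a perfect cube.
Continuing the search up to |y| = 30 finds no solutions either.
No (x, y) in the scanned range satisfies the equation.

No integer solutions with |y| ≤ 30.


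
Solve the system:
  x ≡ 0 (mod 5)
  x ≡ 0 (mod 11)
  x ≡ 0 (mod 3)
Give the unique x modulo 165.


Moduli 5, 11, 3 are pairwise coprime; by CRT there is a unique solution modulo M = 5 · 11 · 3 = 165.
Solve pairwise, accumulating the modulus:
  Start with x ≡ 0 (mod 5).
  Combine with x ≡ 0 (mod 11): since gcd(5, 11) = 1, we get a unique residue mod 55.
    Write x = 0 + 5·t and substitute into x ≡ 0 (mod 11): 5·t ≡ 0 − 0 = 0 (mod 11).
    The inverse of 5 mod 11 is 9 (since 5·9 = 45 = 4·11 + 1), so t ≡ 9·0 = 0 ≡ 0 (mod 11).
    Then x = 0 + 5·0 = 0, valid modulo lcm(5, 11) = 55: x ≡ 0 (mod 55).
  Combine with x ≡ 0 (mod 3): since gcd(55, 3) = 1, we get a unique residue mod 165.
    Write x = 0 + 55·t and substitute into x ≡ 0 (mod 3): 55·t ≡ 0 − 0 = 0 (mod 3).
    Reduce coefficients mod 3: 1·t ≡ 0 (mod 3).
    So t ≡ 0 (mod 3).
    Then x = 0 + 55·0 = 0, valid modulo lcm(55, 3) = 165: x ≡ 0 (mod 165).
Verify: 0 mod 5 = 0 ✓, 0 mod 11 = 0 ✓, 0 mod 3 = 0 ✓.

x ≡ 0 (mod 165).


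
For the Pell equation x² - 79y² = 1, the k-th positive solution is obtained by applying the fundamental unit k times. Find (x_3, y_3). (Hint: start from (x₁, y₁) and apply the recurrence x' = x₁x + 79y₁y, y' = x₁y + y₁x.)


Step 1: Find the fundamental solution (x₁, y₁) of x² - 79y² = 1.
  Expand √79 as a continued fraction. a₀ = ⌊√79⌋ = 8; iterate m_{k+1} = d_k·a_k − m_k, d_{k+1} = (79 − m_{k+1}²)/d_k, a_{k+1} = ⌊(a₀ + m_{k+1})/d_{k+1}⌋ (starting m₀ = 0, d₀ = 1), with convergents p_k = a_k·p_{k-1} + p_{k-2}, q_k = a_k·q_{k-1} + q_{k-2} (p₋₁ = 1, q₋₁ = 0):
  k = 0: a₀ = 8; p₀/q₀ = 8/1; p₀² − 79·q₀² = 64 − 79 = -15.
  k = 1: m = 8, d = 15, a = ⌊(8 + 8)/15⌋ = 1; p/q = (1·8 + 1)/(1·1 + 0) = 9/1; p² − 79·q² = 81 − 79 = 2.
  k = 2: m = 7, d = 2, a = ⌊(8 + 7)/2⌋ = 7; p/q = (7·9 + 8)/(7·1 + 1) = 71/8; p² − 79·q² = 5041 − 5056 = -15.
  k = 3: m = 7, d = 15, a = ⌊(8 + 7)/15⌋ = 1; p/q = (1·71 + 9)/(1·8 + 1) = 80/9; p² − 79·q² = 6400 − 6399 = 1.
  The first convergent with p² − 79·q² = 1 gives the fundamental solution (x₁, y₁) = (80, 9).
Step 2: Apply the recurrence (x_{n+1}, y_{n+1}) = (x₁x_n + 79y₁y_n, x₁y_n + y₁x_n) repeatedly.
  From (x_1, y_1) = (80, 9): x_2 = 80·80 + 79·9·9 = 12799; y_2 = 80·9 + 9·80 = 1440.
  From (x_2, y_2) = (12799, 1440): x_3 = 80·12799 + 79·9·1440 = 2047760; y_3 = 80·1440 + 9·12799 = 230391.
Step 3: Verify x_3² - 79·y_3² = 4193321017600 - 4193321017599 = 1 (should be 1). ✓

(x_1, y_1) = (80, 9); (x_3, y_3) = (2047760, 230391).


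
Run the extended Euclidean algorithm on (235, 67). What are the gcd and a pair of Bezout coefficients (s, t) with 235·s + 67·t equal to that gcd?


Euclidean algorithm on (235, 67) — divide until remainder is 0:
  235 = 3 · 67 + 34
  67 = 1 · 34 + 33
  34 = 1 · 33 + 1
  33 = 33 · 1 + 0
gcd(235, 67) = 1.
Track Bezout coefficients alongside the remainders: start with r₀ = 235 = a·1 + b·0 (s = 1, t = 0) and r₁ = 67 = a·0 + b·1 (s = 0, t = 1); each new remainder r_{k+1} = r_{k-1} − q_k·r_k inherits s_{k+1} = s_{k-1} − q_k·s_k, t_{k+1} = t_{k-1} − q_k·t_k, so r_k = a·s_k + b·t_k at every step:
  q = 3: r = 34, s = 1 − 3·0 = 1, t = 0 − 3·1 = -3  (check: 235·1 + 67·(-3) = 34)
  q = 1: r = 33, s = 0 − 1·1 = -1, t = 1 − 1·(-3) = 4  (check: 235·(-1) + 67·4 = 33)
  q = 1: r = 1, s = 1 − 1·(-1) = 2, t = -3 − 1·4 = -7  (check: 235·2 + 67·(-7) = 1)
The row with r = 1 (the gcd) gives the Bezout coefficients s = 2, t = -7.
Result: 235 · (2) + 67 · (-7) = 1.

gcd(235, 67) = 1; s = 2, t = -7 (check: 235·2 + 67·(-7) = 1).


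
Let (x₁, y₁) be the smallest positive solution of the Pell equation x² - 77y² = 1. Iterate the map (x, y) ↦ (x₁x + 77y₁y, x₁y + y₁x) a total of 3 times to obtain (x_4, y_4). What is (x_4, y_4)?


Step 1: Find the fundamental solution (x₁, y₁) of x² - 77y² = 1.
  Expand √77 as a continued fraction. a₀ = ⌊√77⌋ = 8; iterate m_{k+1} = d_k·a_k − m_k, d_{k+1} = (77 − m_{k+1}²)/d_k, a_{k+1} = ⌊(a₀ + m_{k+1})/d_{k+1}⌋ (starting m₀ = 0, d₀ = 1), with convergents p_k = a_k·p_{k-1} + p_{k-2}, q_k = a_k·q_{k-1} + q_{k-2} (p₋₁ = 1, q₋₁ = 0):
  k = 0: a₀ = 8; p₀/q₀ = 8/1; p₀² − 77·q₀² = 64 − 77 = -13.
  k = 1: m = 8, d = 13, a = ⌊(8 + 8)/13⌋ = 1; p/q = (1·8 + 1)/(1·1 + 0) = 9/1; p² − 77·q² = 81 − 77 = 4.
  k = 2: m = 5, d = 4, a = ⌊(8 + 5)/4⌋ = 3; p/q = (3·9 + 8)/(3·1 + 1) = 35/4; p² − 77·q² = 1225 − 1232 = -7.
  k = 3: m = 7, d = 7, a = ⌊(8 + 7)/7⌋ = 2; p/q = (2·35 + 9)/(2·4 + 1) = 79/9; p² − 77·q² = 6241 − 6237 = 4.
  k = 4: m = 7, d = 4, a = ⌊(8 + 7)/4⌋ = 3; p/q = (3·79 + 35)/(3·9 + 4) = 272/31; p² − 77·q² = 73984 − 73997 = -13.
  k = 5: m = 5, d = 13, a = ⌊(8 + 5)/13⌋ = 1; p/q = (1·272 + 79)/(1·31 + 9) = 351/40; p² − 77·q² = 123201 − 123200 = 1.
  The first convergent with p² − 77·q² = 1 gives the fundamental solution (x₁, y₁) = (351, 40).
Step 2: Apply the recurrence (x_{n+1}, y_{n+1}) = (x₁x_n + 77y₁y_n, x₁y_n + y₁x_n) repeatedly.
  From (x_1, y_1) = (351, 40): x_2 = 351·351 + 77·40·40 = 246401; y_2 = 351·40 + 40·351 = 28080.
  From (x_2, y_2) = (246401, 28080): x_3 = 351·246401 + 77·40·28080 = 172973151; y_3 = 351·28080 + 40·246401 = 19712120.
  From (x_3, y_3) = (172973151, 19712120): x_4 = 351·172973151 + 77·40·19712120 = 121426905601; y_4 = 351·19712120 + 40·172973151 = 13837880160.
Step 3: Verify x_4² - 77·y_4² = 14744493403834165171201 - 14744493403834165171200 = 1 (should be 1). ✓

(x_1, y_1) = (351, 40); (x_4, y_4) = (121426905601, 13837880160).


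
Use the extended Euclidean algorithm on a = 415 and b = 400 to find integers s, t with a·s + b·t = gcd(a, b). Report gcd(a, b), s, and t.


Euclidean algorithm on (415, 400) — divide until remainder is 0:
  415 = 1 · 400 + 15
  400 = 26 · 15 + 10
  15 = 1 · 10 + 5
  10 = 2 · 5 + 0
gcd(415, 400) = 5.
Track Bezout coefficients alongside the remainders: start with r₀ = 415 = a·1 + b·0 (s = 1, t = 0) and r₁ = 400 = a·0 + b·1 (s = 0, t = 1); each new remainder r_{k+1} = r_{k-1} − q_k·r_k inherits s_{k+1} = s_{k-1} − q_k·s_k, t_{k+1} = t_{k-1} − q_k·t_k, so r_k = a·s_k + b·t_k at every step:
  q = 1: r = 15, s = 1 − 1·0 = 1, t = 0 − 1·1 = -1  (check: 415·1 + 400·(-1) = 15)
  q = 26: r = 10, s = 0 − 26·1 = -26, t = 1 − 26·(-1) = 27  (check: 415·(-26) + 400·27 = 10)
  q = 1: r = 5, s = 1 − 1·(-26) = 27, t = -1 − 1·27 = -28  (check: 415·27 + 400·(-28) = 5)
The row with r = 5 (the gcd) gives the Bezout coefficients s = 27, t = -28.
Result: 415 · (27) + 400 · (-28) = 5.

gcd(415, 400) = 5; s = 27, t = -28 (check: 415·27 + 400·(-28) = 5).


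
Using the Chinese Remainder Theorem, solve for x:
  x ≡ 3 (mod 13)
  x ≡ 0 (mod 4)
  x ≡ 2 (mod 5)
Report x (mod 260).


Moduli 13, 4, 5 are pairwise coprime; by CRT there is a unique solution modulo M = 13 · 4 · 5 = 260.
Solve pairwise, accumulating the modulus:
  Start with x ≡ 3 (mod 13).
  Combine with x ≡ 0 (mod 4): since gcd(13, 4) = 1, we get a unique residue mod 52.
    Write x = 3 + 13·t and substitute into x ≡ 0 (mod 4): 13·t ≡ 0 − 3 = -3 (mod 4).
    Reduce coefficients mod 4: 1·t ≡ 1 (mod 4).
    So t ≡ 1 (mod 4).
    Then x = 3 + 13·1 = 16, valid modulo lcm(13, 4) = 52: x ≡ 16 (mod 52).
  Combine with x ≡ 2 (mod 5): since gcd(52, 5) = 1, we get a unique residue mod 260.
    Write x = 16 + 52·t and substitute into x ≡ 2 (mod 5): 52·t ≡ 2 − 16 = -14 (mod 5).
    Reduce coefficients mod 5: 2·t ≡ 1 (mod 5).
    The inverse of 2 mod 5 is 3 (since 2·3 = 6 = 1·5 + 1), so t ≡ 3·1 = 3 ≡ 3 (mod 5).
    Then x = 16 + 52·3 = 172, valid modulo lcm(52, 5) = 260: x ≡ 172 (mod 260).
Verify: 172 mod 13 = 3 ✓, 172 mod 4 = 0 ✓, 172 mod 5 = 2 ✓.

x ≡ 172 (mod 260).


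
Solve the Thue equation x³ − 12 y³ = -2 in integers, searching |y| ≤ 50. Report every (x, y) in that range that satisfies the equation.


The equation is x³ - 12y³ = -2. For fixed y, x³ = 12·y³ − 2, so a solution requires the RHS to be a perfect cube.
Strategy: iterate y from -50 to 50, compute RHS = 12·y³ − 2, and check whether it is a (positive or negative) perfect cube.
Check small values of y:
  y = 0: RHS = -2 is not a perfect cube.
  y = 1: RHS = 10 is not a perfect cube.
  y = -1: RHS = -14 is not a perfect cube.
  y = 2: RHS = 94 is not a perfect cube.
  y = -2: RHS = -98 is not a perfect cube.
  y = 3: RHS = 322 is not a perfect cube.
  y = -3: RHS = -326 is not a perfect cube.
Continuing the search up to |y| = 50 finds no solutions either.
No (x, y) in the scanned range satisfies the equation.

No integer solutions with |y| ≤ 50.


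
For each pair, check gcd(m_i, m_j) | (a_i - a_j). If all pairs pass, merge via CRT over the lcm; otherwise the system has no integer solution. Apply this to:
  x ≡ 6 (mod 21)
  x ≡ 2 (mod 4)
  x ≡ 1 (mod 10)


Moduli 21, 4, 10 are not pairwise coprime, so CRT works modulo lcm(m_i) when all pairwise compatibility conditions hold.
Pairwise compatibility: gcd(m_i, m_j) must divide a_i - a_j for every pair.
Merge one congruence at a time:
  Start: x ≡ 6 (mod 21).
  Combine with x ≡ 2 (mod 4): gcd(21, 4) = 1; 2 - 6 = -4, which IS divisible by 1, so compatible.
    Write x = 6 + 21·t and substitute into x ≡ 2 (mod 4): 21·t ≡ 2 − 6 = -4 (mod 4).
    Reduce coefficients mod 4: 1·t ≡ 0 (mod 4).
    So t ≡ 0 (mod 4).
    Then x = 6 + 21·0 = 6, valid modulo lcm(21, 4) = 84: x ≡ 6 (mod 84).
  Combine with x ≡ 1 (mod 10): gcd(84, 10) = 2, and 1 - 6 = -5 is NOT divisible by 2.
    ⇒ system is inconsistent (no integer solution).

No solution (the system is inconsistent).


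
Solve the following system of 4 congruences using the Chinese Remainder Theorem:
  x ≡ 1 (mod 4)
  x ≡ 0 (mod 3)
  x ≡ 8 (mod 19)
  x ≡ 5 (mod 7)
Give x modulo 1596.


Product of moduli M = 4 · 3 · 19 · 7 = 1596.
Merge one congruence at a time:
  Start: x ≡ 1 (mod 4).
  Combine with x ≡ 0 (mod 3); new modulus lcm = 12.
    Write x = 1 + 4·t and substitute into x ≡ 0 (mod 3): 4·t ≡ 0 − 1 = -1 (mod 3).
    Reduce coefficients mod 3: 1·t ≡ 2 (mod 3).
    So t ≡ 2 (mod 3).
    Then x = 1 + 4·2 = 9, valid modulo lcm(4, 3) = 12: x ≡ 9 (mod 12).
  Combine with x ≡ 8 (mod 19); new modulus lcm = 228.
    Write x = 9 + 12·t and substitute into x ≡ 8 (mod 19): 12·t ≡ 8 − 9 = -1 (mod 19).
    Reduce coefficients mod 19: 12·t ≡ 18 (mod 19).
    The inverse of 12 mod 19 is 8 (since 12·8 = 96 = 5·19 + 1), so t ≡ 8·18 = 144 ≡ 11 (mod 19).
    Then x = 9 + 12·11 = 141, valid modulo lcm(12, 19) = 228: x ≡ 141 (mod 228).
  Combine with x ≡ 5 (mod 7); new modulus lcm = 1596.
    Write x = 141 + 228·t and substitute into x ≡ 5 (mod 7): 228·t ≡ 5 − 141 = -136 (mod 7).
    Reduce coefficients mod 7: 4·t ≡ 4 (mod 7).
    The inverse of 4 mod 7 is 2 (since 4·2 = 8 = 1·7 + 1), so t ≡ 2·4 = 8 ≡ 1 (mod 7).
    Then x = 141 + 228·1 = 369, valid modulo lcm(228, 7) = 1596: x ≡ 369 (mod 1596).
Verify against each original: 369 mod 4 = 1, 369 mod 3 = 0, 369 mod 19 = 8, 369 mod 7 = 5.

x ≡ 369 (mod 1596).


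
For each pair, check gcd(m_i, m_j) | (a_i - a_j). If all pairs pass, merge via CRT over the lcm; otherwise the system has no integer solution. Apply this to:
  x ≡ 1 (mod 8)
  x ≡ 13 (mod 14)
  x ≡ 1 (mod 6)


Moduli 8, 14, 6 are not pairwise coprime, so CRT works modulo lcm(m_i) when all pairwise compatibility conditions hold.
Pairwise compatibility: gcd(m_i, m_j) must divide a_i - a_j for every pair.
Merge one congruence at a time:
  Start: x ≡ 1 (mod 8).
  Combine with x ≡ 13 (mod 14): gcd(8, 14) = 2; 13 - 1 = 12, which IS divisible by 2, so compatible.
    Write x = 1 + 8·t and substitute into x ≡ 13 (mod 14): 8·t ≡ 13 − 1 = 12 (mod 14).
    Divide the congruence (and modulus) by g = 2: 4·t ≡ 6 (mod 7).
    The inverse of 4 mod 7 is 2 (since 4·2 = 8 = 1·7 + 1), so t ≡ 2·6 = 12 ≡ 5 (mod 7).
    Then x = 1 + 8·5 = 41, valid modulo lcm(8, 14) = 56: x ≡ 41 (mod 56).
  Combine with x ≡ 1 (mod 6): gcd(56, 6) = 2; 1 - 41 = -40, which IS divisible by 2, so compatible.
    Write x = 41 + 56·t and substitute into x ≡ 1 (mod 6): 56·t ≡ 1 − 41 = -40 (mod 6).
    Divide the congruence (and modulus) by g = 2: 28·t ≡ -20 (mod 3).
    Reduce coefficients mod 3: 1·t ≡ 1 (mod 3).
    So t ≡ 1 (mod 3).
    Then x = 41 + 56·1 = 97, valid modulo lcm(56, 6) = 168: x ≡ 97 (mod 168).
Verify: 97 mod 8 = 1, 97 mod 14 = 13, 97 mod 6 = 1.

x ≡ 97 (mod 168).


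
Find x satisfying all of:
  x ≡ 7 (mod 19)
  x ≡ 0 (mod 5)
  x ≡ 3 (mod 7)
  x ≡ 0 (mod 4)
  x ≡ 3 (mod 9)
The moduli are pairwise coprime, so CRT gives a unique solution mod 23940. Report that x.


Product of moduli M = 19 · 5 · 7 · 4 · 9 = 23940.
Merge one congruence at a time:
  Start: x ≡ 7 (mod 19).
  Combine with x ≡ 0 (mod 5); new modulus lcm = 95.
    Write x = 7 + 19·t and substitute into x ≡ 0 (mod 5): 19·t ≡ 0 − 7 = -7 (mod 5).
    Reduce coefficients mod 5: 4·t ≡ 3 (mod 5).
    The inverse of 4 mod 5 is 4 (since 4·4 = 16 = 3·5 + 1), so t ≡ 4·3 = 12 ≡ 2 (mod 5).
    Then x = 7 + 19·2 = 45, valid modulo lcm(19, 5) = 95: x ≡ 45 (mod 95).
  Combine with x ≡ 3 (mod 7); new modulus lcm = 665.
    Write x = 45 + 95·t and substitute into x ≡ 3 (mod 7): 95·t ≡ 3 − 45 = -42 (mod 7).
    Reduce coefficients mod 7: 4·t ≡ 0 (mod 7).
    The inverse of 4 mod 7 is 2 (since 4·2 = 8 = 1·7 + 1), so t ≡ 2·0 = 0 ≡ 0 (mod 7).
    Then x = 45 + 95·0 = 45, valid modulo lcm(95, 7) = 665: x ≡ 45 (mod 665).
  Combine with x ≡ 0 (mod 4); new modulus lcm = 2660.
    Write x = 45 + 665·t and substitute into x ≡ 0 (mod 4): 665·t ≡ 0 − 45 = -45 (mod 4).
    Reduce coefficients mod 4: 1·t ≡ 3 (mod 4).
    So t ≡ 3 (mod 4).
    Then x = 45 + 665·3 = 2040, valid modulo lcm(665, 4) = 2660: x ≡ 2040 (mod 2660).
  Combine with x ≡ 3 (mod 9); new modulus lcm = 23940.
    Write x = 2040 + 2660·t and substitute into x ≡ 3 (mod 9): 2660·t ≡ 3 − 2040 = -2037 (mod 9).
    Reduce coefficients mod 9: 5·t ≡ 6 (mod 9).
    The inverse of 5 mod 9 is 2 (since 5·2 = 10 = 1·9 + 1), so t ≡ 2·6 = 12 ≡ 3 (mod 9).
    Then x = 2040 + 2660·3 = 10020, valid modulo lcm(2660, 9) = 23940: x ≡ 10020 (mod 23940).
Verify against each original: 10020 mod 19 = 7, 10020 mod 5 = 0, 10020 mod 7 = 3, 10020 mod 4 = 0, 10020 mod 9 = 3.

x ≡ 10020 (mod 23940).


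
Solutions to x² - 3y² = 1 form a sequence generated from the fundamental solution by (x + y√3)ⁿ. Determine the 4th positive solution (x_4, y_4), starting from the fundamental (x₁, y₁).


Step 1: Find the fundamental solution (x₁, y₁) of x² - 3y² = 1.
  Expand √3 as a continued fraction. a₀ = ⌊√3⌋ = 1; iterate m_{k+1} = d_k·a_k − m_k, d_{k+1} = (3 − m_{k+1}²)/d_k, a_{k+1} = ⌊(a₀ + m_{k+1})/d_{k+1}⌋ (starting m₀ = 0, d₀ = 1), with convergents p_k = a_k·p_{k-1} + p_{k-2}, q_k = a_k·q_{k-1} + q_{k-2} (p₋₁ = 1, q₋₁ = 0):
  k = 0: a₀ = 1; p₀/q₀ = 1/1; p₀² − 3·q₀² = 1 − 3 = -2.
  k = 1: m = 1, d = 2, a = ⌊(1 + 1)/2⌋ = 1; p/q = (1·1 + 1)/(1·1 + 0) = 2/1; p² − 3·q² = 4 − 3 = 1.
  The first convergent with p² − 3·q² = 1 gives the fundamental solution (x₁, y₁) = (2, 1).
Step 2: Apply the recurrence (x_{n+1}, y_{n+1}) = (x₁x_n + 3y₁y_n, x₁y_n + y₁x_n) repeatedly.
  From (x_1, y_1) = (2, 1): x_2 = 2·2 + 3·1·1 = 7; y_2 = 2·1 + 1·2 = 4.
  From (x_2, y_2) = (7, 4): x_3 = 2·7 + 3·1·4 = 26; y_3 = 2·4 + 1·7 = 15.
  From (x_3, y_3) = (26, 15): x_4 = 2·26 + 3·1·15 = 97; y_4 = 2·15 + 1·26 = 56.
Step 3: Verify x_4² - 3·y_4² = 9409 - 9408 = 1 (should be 1). ✓

(x_1, y_1) = (2, 1); (x_4, y_4) = (97, 56).


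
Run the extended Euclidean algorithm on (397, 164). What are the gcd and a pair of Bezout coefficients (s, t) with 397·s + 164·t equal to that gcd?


Euclidean algorithm on (397, 164) — divide until remainder is 0:
  397 = 2 · 164 + 69
  164 = 2 · 69 + 26
  69 = 2 · 26 + 17
  26 = 1 · 17 + 9
  17 = 1 · 9 + 8
  9 = 1 · 8 + 1
  8 = 8 · 1 + 0
gcd(397, 164) = 1.
Track Bezout coefficients alongside the remainders: start with r₀ = 397 = a·1 + b·0 (s = 1, t = 0) and r₁ = 164 = a·0 + b·1 (s = 0, t = 1); each new remainder r_{k+1} = r_{k-1} − q_k·r_k inherits s_{k+1} = s_{k-1} − q_k·s_k, t_{k+1} = t_{k-1} − q_k·t_k, so r_k = a·s_k + b·t_k at every step:
  q = 2: r = 69, s = 1 − 2·0 = 1, t = 0 − 2·1 = -2  (check: 397·1 + 164·(-2) = 69)
  q = 2: r = 26, s = 0 − 2·1 = -2, t = 1 − 2·(-2) = 5  (check: 397·(-2) + 164·5 = 26)
  q = 2: r = 17, s = 1 − 2·(-2) = 5, t = -2 − 2·5 = -12  (check: 397·5 + 164·(-12) = 17)
  q = 1: r = 9, s = -2 − 1·5 = -7, t = 5 − 1·(-12) = 17  (check: 397·(-7) + 164·17 = 9)
  q = 1: r = 8, s = 5 − 1·(-7) = 12, t = -12 − 1·17 = -29  (check: 397·12 + 164·(-29) = 8)
  q = 1: r = 1, s = -7 − 1·12 = -19, t = 17 − 1·(-29) = 46  (check: 397·(-19) + 164·46 = 1)
The row with r = 1 (the gcd) gives the Bezout coefficients s = -19, t = 46.
Result: 397 · (-19) + 164 · (46) = 1.

gcd(397, 164) = 1; s = -19, t = 46 (check: 397·(-19) + 164·46 = 1).


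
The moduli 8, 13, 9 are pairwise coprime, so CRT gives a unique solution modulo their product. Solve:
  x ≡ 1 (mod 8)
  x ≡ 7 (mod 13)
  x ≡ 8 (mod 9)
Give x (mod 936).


Moduli 8, 13, 9 are pairwise coprime; by CRT there is a unique solution modulo M = 8 · 13 · 9 = 936.
Solve pairwise, accumulating the modulus:
  Start with x ≡ 1 (mod 8).
  Combine with x ≡ 7 (mod 13): since gcd(8, 13) = 1, we get a unique residue mod 104.
    Write x = 1 + 8·t and substitute into x ≡ 7 (mod 13): 8·t ≡ 7 − 1 = 6 (mod 13).
    The inverse of 8 mod 13 is 5 (since 8·5 = 40 = 3·13 + 1), so t ≡ 5·6 = 30 ≡ 4 (mod 13).
    Then x = 1 + 8·4 = 33, valid modulo lcm(8, 13) = 104: x ≡ 33 (mod 104).
  Combine with x ≡ 8 (mod 9): since gcd(104, 9) = 1, we get a unique residue mod 936.
    Write x = 33 + 104·t and substitute into x ≡ 8 (mod 9): 104·t ≡ 8 − 33 = -25 (mod 9).
    Reduce coefficients mod 9: 5·t ≡ 2 (mod 9).
    The inverse of 5 mod 9 is 2 (since 5·2 = 10 = 1·9 + 1), so t ≡ 2·2 = 4 ≡ 4 (mod 9).
    Then x = 33 + 104·4 = 449, valid modulo lcm(104, 9) = 936: x ≡ 449 (mod 936).
Verify: 449 mod 8 = 1 ✓, 449 mod 13 = 7 ✓, 449 mod 9 = 8 ✓.

x ≡ 449 (mod 936).


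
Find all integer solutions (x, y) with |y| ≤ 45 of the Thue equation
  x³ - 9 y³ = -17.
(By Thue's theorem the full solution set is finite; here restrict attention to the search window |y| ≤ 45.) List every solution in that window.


The equation is x³ - 9y³ = -17. For fixed y, x³ = 9·y³ − 17, so a solution requires the RHS to be a perfect cube.
Strategy: iterate y from -45 to 45, compute RHS = 9·y³ − 17, and check whether it is a (positive or negative) perfect cube.
Check small values of y:
  y = 0: RHS = -17 is not a perfect cube.
  y = 1: RHS = -8 = (-2)³ ⇒ x = -2 works.
  y = -1: RHS = -26 is not a perfect cube.
  y = 2: RHS = 55 is not a perfect cube.
  y = -2: RHS = -89 is not a perfect cube.
  y = 3: RHS = 226 is not a perfect cube.
  y = -3: RHS = -260 is not a perfect cube.
Continuing, at y = 25: RHS = 140608 = (52)³ ⇒ x = 52 works.
Searching the remaining y in |y| ≤ 45 finds no further solutions.
Collected solutions: (-2, 1), (52, 25).

Solutions (with |y| ≤ 45): (-2, 1), (52, 25).


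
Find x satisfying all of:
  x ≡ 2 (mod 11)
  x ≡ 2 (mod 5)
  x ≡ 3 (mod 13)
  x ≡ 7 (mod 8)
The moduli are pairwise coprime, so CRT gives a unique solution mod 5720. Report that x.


Product of moduli M = 11 · 5 · 13 · 8 = 5720.
Merge one congruence at a time:
  Start: x ≡ 2 (mod 11).
  Combine with x ≡ 2 (mod 5); new modulus lcm = 55.
    Write x = 2 + 11·t and substitute into x ≡ 2 (mod 5): 11·t ≡ 2 − 2 = 0 (mod 5).
    Reduce coefficients mod 5: 1·t ≡ 0 (mod 5).
    So t ≡ 0 (mod 5).
    Then x = 2 + 11·0 = 2, valid modulo lcm(11, 5) = 55: x ≡ 2 (mod 55).
  Combine with x ≡ 3 (mod 13); new modulus lcm = 715.
    Write x = 2 + 55·t and substitute into x ≡ 3 (mod 13): 55·t ≡ 3 − 2 = 1 (mod 13).
    Reduce coefficients mod 13: 3·t ≡ 1 (mod 13).
    The inverse of 3 mod 13 is 9 (since 3·9 = 27 = 2·13 + 1), so t ≡ 9·1 = 9 ≡ 9 (mod 13).
    Then x = 2 + 55·9 = 497, valid modulo lcm(55, 13) = 715: x ≡ 497 (mod 715).
  Combine with x ≡ 7 (mod 8); new modulus lcm = 5720.
    Write x = 497 + 715·t and substitute into x ≡ 7 (mod 8): 715·t ≡ 7 − 497 = -490 (mod 8).
    Reduce coefficients mod 8: 3·t ≡ 6 (mod 8).
    The inverse of 3 mod 8 is 3 (since 3·3 = 9 = 1·8 + 1), so t ≡ 3·6 = 18 ≡ 2 (mod 8).
    Then x = 497 + 715·2 = 1927, valid modulo lcm(715, 8) = 5720: x ≡ 1927 (mod 5720).
Verify against each original: 1927 mod 11 = 2, 1927 mod 5 = 2, 1927 mod 13 = 3, 1927 mod 8 = 7.

x ≡ 1927 (mod 5720).


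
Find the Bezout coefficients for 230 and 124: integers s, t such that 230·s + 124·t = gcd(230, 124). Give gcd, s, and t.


Euclidean algorithm on (230, 124) — divide until remainder is 0:
  230 = 1 · 124 + 106
  124 = 1 · 106 + 18
  106 = 5 · 18 + 16
  18 = 1 · 16 + 2
  16 = 8 · 2 + 0
gcd(230, 124) = 2.
Track Bezout coefficients alongside the remainders: start with r₀ = 230 = a·1 + b·0 (s = 1, t = 0) and r₁ = 124 = a·0 + b·1 (s = 0, t = 1); each new remainder r_{k+1} = r_{k-1} − q_k·r_k inherits s_{k+1} = s_{k-1} − q_k·s_k, t_{k+1} = t_{k-1} − q_k·t_k, so r_k = a·s_k + b·t_k at every step:
  q = 1: r = 106, s = 1 − 1·0 = 1, t = 0 − 1·1 = -1  (check: 230·1 + 124·(-1) = 106)
  q = 1: r = 18, s = 0 − 1·1 = -1, t = 1 − 1·(-1) = 2  (check: 230·(-1) + 124·2 = 18)
  q = 5: r = 16, s = 1 − 5·(-1) = 6, t = -1 − 5·2 = -11  (check: 230·6 + 124·(-11) = 16)
  q = 1: r = 2, s = -1 − 1·6 = -7, t = 2 − 1·(-11) = 13  (check: 230·(-7) + 124·13 = 2)
The row with r = 2 (the gcd) gives the Bezout coefficients s = -7, t = 13.
Result: 230 · (-7) + 124 · (13) = 2.

gcd(230, 124) = 2; s = -7, t = 13 (check: 230·(-7) + 124·13 = 2).


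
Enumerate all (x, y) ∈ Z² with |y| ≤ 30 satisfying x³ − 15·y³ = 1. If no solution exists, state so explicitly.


The equation is x³ - 15y³ = 1. For fixed y, x³ = 15·y³ + 1, so a solution requires the RHS to be a perfect cube.
Strategy: iterate y from -30 to 30, compute RHS = 15·y³ + 1, and check whether it is a (positive or negative) perfect cube.
Check small values of y:
  y = 0: RHS = 1 = (1)³ ⇒ x = 1 works.
  y = 1: RHS = 16 is not a perfect cube.
  y = -1: RHS = -14 is not a perfect cube.
  y = 2: RHS = 121 is not a perfect cube.
  y = -2: RHS = -119 is not a perfect cube.
  y = 3: RHS = 406 is not a perfect cube.
  y = -3: RHS = -404 is not a perfect cube.
Continuing the search up to |y| = 30 finds no further solutions beyond those listed.
Collected solutions: (1, 0).

Solutions (with |y| ≤ 30): (1, 0).


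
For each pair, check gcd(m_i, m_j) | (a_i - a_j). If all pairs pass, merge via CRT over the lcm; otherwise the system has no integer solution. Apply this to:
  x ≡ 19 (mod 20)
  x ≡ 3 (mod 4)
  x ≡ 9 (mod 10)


Moduli 20, 4, 10 are not pairwise coprime, so CRT works modulo lcm(m_i) when all pairwise compatibility conditions hold.
Pairwise compatibility: gcd(m_i, m_j) must divide a_i - a_j for every pair.
Merge one congruence at a time:
  Start: x ≡ 19 (mod 20).
  Combine with x ≡ 3 (mod 4): gcd(20, 4) = 4; 3 - 19 = -16, which IS divisible by 4, so compatible.
    Write x = 19 + 20·t and substitute into x ≡ 3 (mod 4): 20·t ≡ 3 − 19 = -16 (mod 4).
    Divide the congruence (and modulus) by g = 4: 5·t ≡ -4 (mod 1).
    Modulo 1 every t works; take t = 0.
    Then x = 19 + 20·0 = 19, valid modulo lcm(20, 4) = 20: x ≡ 19 (mod 20).
  Combine with x ≡ 9 (mod 10): gcd(20, 10) = 10; 9 - 19 = -10, which IS divisible by 10, so compatible.
    Write x = 19 + 20·t and substitute into x ≡ 9 (mod 10): 20·t ≡ 9 − 19 = -10 (mod 10).
    Divide the congruence (and modulus) by g = 10: 2·t ≡ -1 (mod 1).
    Modulo 1 every t works; take t = 0.
    Then x = 19 + 20·0 = 19, valid modulo lcm(20, 10) = 20: x ≡ 19 (mod 20).
Verify: 19 mod 20 = 19, 19 mod 4 = 3, 19 mod 10 = 9.

x ≡ 19 (mod 20).


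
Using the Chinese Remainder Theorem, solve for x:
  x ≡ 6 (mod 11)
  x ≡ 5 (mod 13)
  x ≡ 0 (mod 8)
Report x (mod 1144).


Moduli 11, 13, 8 are pairwise coprime; by CRT there is a unique solution modulo M = 11 · 13 · 8 = 1144.
Solve pairwise, accumulating the modulus:
  Start with x ≡ 6 (mod 11).
  Combine with x ≡ 5 (mod 13): since gcd(11, 13) = 1, we get a unique residue mod 143.
    Write x = 6 + 11·t and substitute into x ≡ 5 (mod 13): 11·t ≡ 5 − 6 = -1 (mod 13).
    Reduce coefficients mod 13: 11·t ≡ 12 (mod 13).
    The inverse of 11 mod 13 is 6 (since 11·6 = 66 = 5·13 + 1), so t ≡ 6·12 = 72 ≡ 7 (mod 13).
    Then x = 6 + 11·7 = 83, valid modulo lcm(11, 13) = 143: x ≡ 83 (mod 143).
  Combine with x ≡ 0 (mod 8): since gcd(143, 8) = 1, we get a unique residue mod 1144.
    Write x = 83 + 143·t and substitute into x ≡ 0 (mod 8): 143·t ≡ 0 − 83 = -83 (mod 8).
    Reduce coefficients mod 8: 7·t ≡ 5 (mod 8).
    The inverse of 7 mod 8 is 7 (since 7·7 = 49 = 6·8 + 1), so t ≡ 7·5 = 35 ≡ 3 (mod 8).
    Then x = 83 + 143·3 = 512, valid modulo lcm(143, 8) = 1144: x ≡ 512 (mod 1144).
Verify: 512 mod 11 = 6 ✓, 512 mod 13 = 5 ✓, 512 mod 8 = 0 ✓.

x ≡ 512 (mod 1144).


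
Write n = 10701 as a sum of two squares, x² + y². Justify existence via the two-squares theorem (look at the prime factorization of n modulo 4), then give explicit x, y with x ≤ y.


Step 1: Factor n = 10701 = 3^2 · 29 · 41.
Step 2: Check the mod-4 condition on each prime factor: 3 ≡ 3 (mod 4), exponent 2 (must be even); 29 ≡ 1 (mod 4), exponent 1; 41 ≡ 1 (mod 4), exponent 1.
All primes ≡ 3 (mod 4) appear to even exponent (or don't appear), so by the two-squares theorem n IS expressible as a sum of two squares.
Step 3: Build a representation. Group n = k² · m with k = 3 and m = 29 · 41 = 1189 (a product of primes ≡ 1 (mod 4)); a representation of m scales to one of n via (k·x)² + (k·y)² = k²(x² + y²). Each prime p ≡ 1 (mod 4) is itself a sum of two squares; find a² by testing p − a² for a perfect square:
  29: 29 − 1² = 28, 29 − 2² = 25 = 5² ⇒ 29 = 2² + 5².
  41: 41 − 1² = 40, 41 − 2² = 37, 41 − 3² = 32, 41 − 4² = 25 = 5² ⇒ 41 = 4² + 5².
  Combine using the Brahmagupta–Fibonacci identity (a² + b²)(c² + d²) = (ac − bd)² + (ad + bc)² = (ac + bd)² + (ad − bc)²:
  29 · 41 = 1189: from (2² + 5²)(4² + 5²), take (2·4 − 5·5, 2·5 + 5·4) = (8 − 25, 10 + 20) = (-17, 30); dropping signs (only squares matter) gives (17, 30); check 17² + 30² = 289 + 900 = 1189 ✓.
  Scale by k = 3: (3·17, 3·30) = (51, 90).
Step 4: Order so x ≤ y and verify: 51² + 90² = 2601 + 8100 = 10701 = n. ✓

n = 10701 = 51² + 90² (one valid representation with x ≤ y).


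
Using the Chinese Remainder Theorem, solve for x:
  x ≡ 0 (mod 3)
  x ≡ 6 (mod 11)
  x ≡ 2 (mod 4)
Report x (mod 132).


Moduli 3, 11, 4 are pairwise coprime; by CRT there is a unique solution modulo M = 3 · 11 · 4 = 132.
Solve pairwise, accumulating the modulus:
  Start with x ≡ 0 (mod 3).
  Combine with x ≡ 6 (mod 11): since gcd(3, 11) = 1, we get a unique residue mod 33.
    Write x = 0 + 3·t and substitute into x ≡ 6 (mod 11): 3·t ≡ 6 − 0 = 6 (mod 11).
    The inverse of 3 mod 11 is 4 (since 3·4 = 12 = 1·11 + 1), so t ≡ 4·6 = 24 ≡ 2 (mod 11).
    Then x = 0 + 3·2 = 6, valid modulo lcm(3, 11) = 33: x ≡ 6 (mod 33).
  Combine with x ≡ 2 (mod 4): since gcd(33, 4) = 1, we get a unique residue mod 132.
    Write x = 6 + 33·t and substitute into x ≡ 2 (mod 4): 33·t ≡ 2 − 6 = -4 (mod 4).
    Reduce coefficients mod 4: 1·t ≡ 0 (mod 4).
    So t ≡ 0 (mod 4).
    Then x = 6 + 33·0 = 6, valid modulo lcm(33, 4) = 132: x ≡ 6 (mod 132).
Verify: 6 mod 3 = 0 ✓, 6 mod 11 = 6 ✓, 6 mod 4 = 2 ✓.

x ≡ 6 (mod 132).


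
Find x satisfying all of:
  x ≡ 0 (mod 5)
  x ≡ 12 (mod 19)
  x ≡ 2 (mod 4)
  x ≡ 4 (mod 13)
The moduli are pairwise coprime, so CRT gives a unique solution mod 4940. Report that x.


Product of moduli M = 5 · 19 · 4 · 13 = 4940.
Merge one congruence at a time:
  Start: x ≡ 0 (mod 5).
  Combine with x ≡ 12 (mod 19); new modulus lcm = 95.
    Write x = 0 + 5·t and substitute into x ≡ 12 (mod 19): 5·t ≡ 12 − 0 = 12 (mod 19).
    The inverse of 5 mod 19 is 4 (since 5·4 = 20 = 1·19 + 1), so t ≡ 4·12 = 48 ≡ 10 (mod 19).
    Then x = 0 + 5·10 = 50, valid modulo lcm(5, 19) = 95: x ≡ 50 (mod 95).
  Combine with x ≡ 2 (mod 4); new modulus lcm = 380.
    Write x = 50 + 95·t and substitute into x ≡ 2 (mod 4): 95·t ≡ 2 − 50 = -48 (mod 4).
    Reduce coefficients mod 4: 3·t ≡ 0 (mod 4).
    The inverse of 3 mod 4 is 3 (since 3·3 = 9 = 2·4 + 1), so t ≡ 3·0 = 0 ≡ 0 (mod 4).
    Then x = 50 + 95·0 = 50, valid modulo lcm(95, 4) = 380: x ≡ 50 (mod 380).
  Combine with x ≡ 4 (mod 13); new modulus lcm = 4940.
    Write x = 50 + 380·t and substitute into x ≡ 4 (mod 13): 380·t ≡ 4 − 50 = -46 (mod 13).
    Reduce coefficients mod 13: 3·t ≡ 6 (mod 13).
    The inverse of 3 mod 13 is 9 (since 3·9 = 27 = 2·13 + 1), so t ≡ 9·6 = 54 ≡ 2 (mod 13).
    Then x = 50 + 380·2 = 810, valid modulo lcm(380, 13) = 4940: x ≡ 810 (mod 4940).
Verify against each original: 810 mod 5 = 0, 810 mod 19 = 12, 810 mod 4 = 2, 810 mod 13 = 4.

x ≡ 810 (mod 4940).


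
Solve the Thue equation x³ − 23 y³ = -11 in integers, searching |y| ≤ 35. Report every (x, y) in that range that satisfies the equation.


The equation is x³ - 23y³ = -11. For fixed y, x³ = 23·y³ − 11, so a solution requires the RHS to be a perfect cube.
Strategy: iterate y from -35 to 35, compute RHS = 23·y³ − 11, and check whether it is a (positive or negative) perfect cube.
Check small values of y:
  y = 0: RHS = -11 is not a perfect cube.
  y = 1: RHS = 12 is not a perfect cube.
  y = -1: RHS = -34 is not a perfect cube.
  y = 2: RHS = 173 is not a perfect cube.
  y = -2: RHS = -195 is not a perfect cube.
  y = 3: RHS = 610 is not a perfect cube.
  y = -3: RHS = -632 is not a perfect cube.
Continuing the search up to |y| = 35 finds no solutions either.
No (x, y) in the scanned range satisfies the equation.

No integer solutions with |y| ≤ 35.


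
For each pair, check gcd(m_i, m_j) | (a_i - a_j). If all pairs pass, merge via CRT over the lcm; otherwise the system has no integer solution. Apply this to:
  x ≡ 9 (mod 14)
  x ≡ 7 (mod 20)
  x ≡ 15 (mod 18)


Moduli 14, 20, 18 are not pairwise coprime, so CRT works modulo lcm(m_i) when all pairwise compatibility conditions hold.
Pairwise compatibility: gcd(m_i, m_j) must divide a_i - a_j for every pair.
Merge one congruence at a time:
  Start: x ≡ 9 (mod 14).
  Combine with x ≡ 7 (mod 20): gcd(14, 20) = 2; 7 - 9 = -2, which IS divisible by 2, so compatible.
    Write x = 9 + 14·t and substitute into x ≡ 7 (mod 20): 14·t ≡ 7 − 9 = -2 (mod 20).
    Divide the congruence (and modulus) by g = 2: 7·t ≡ -1 (mod 10).
    Reduce coefficients mod 10: 7·t ≡ 9 (mod 10).
    The inverse of 7 mod 10 is 3 (since 7·3 = 21 = 2·10 + 1), so t ≡ 3·9 = 27 ≡ 7 (mod 10).
    Then x = 9 + 14·7 = 107, valid modulo lcm(14, 20) = 140: x ≡ 107 (mod 140).
  Combine with x ≡ 15 (mod 18): gcd(140, 18) = 2; 15 - 107 = -92, which IS divisible by 2, so compatible.
    Write x = 107 + 140·t and substitute into x ≡ 15 (mod 18): 140·t ≡ 15 − 107 = -92 (mod 18).
    Divide the congruence (and modulus) by g = 2: 70·t ≡ -46 (mod 9).
    Reduce coefficients mod 9: 7·t ≡ 8 (mod 9).
    The inverse of 7 mod 9 is 4 (since 7·4 = 28 = 3·9 + 1), so t ≡ 4·8 = 32 ≡ 5 (mod 9).
    Then x = 107 + 140·5 = 807, valid modulo lcm(140, 18) = 1260: x ≡ 807 (mod 1260).
Verify: 807 mod 14 = 9, 807 mod 20 = 7, 807 mod 18 = 15.

x ≡ 807 (mod 1260).


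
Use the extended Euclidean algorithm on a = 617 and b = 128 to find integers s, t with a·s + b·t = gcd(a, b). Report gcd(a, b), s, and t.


Euclidean algorithm on (617, 128) — divide until remainder is 0:
  617 = 4 · 128 + 105
  128 = 1 · 105 + 23
  105 = 4 · 23 + 13
  23 = 1 · 13 + 10
  13 = 1 · 10 + 3
  10 = 3 · 3 + 1
  3 = 3 · 1 + 0
gcd(617, 128) = 1.
Track Bezout coefficients alongside the remainders: start with r₀ = 617 = a·1 + b·0 (s = 1, t = 0) and r₁ = 128 = a·0 + b·1 (s = 0, t = 1); each new remainder r_{k+1} = r_{k-1} − q_k·r_k inherits s_{k+1} = s_{k-1} − q_k·s_k, t_{k+1} = t_{k-1} − q_k·t_k, so r_k = a·s_k + b·t_k at every step:
  q = 4: r = 105, s = 1 − 4·0 = 1, t = 0 − 4·1 = -4  (check: 617·1 + 128·(-4) = 105)
  q = 1: r = 23, s = 0 − 1·1 = -1, t = 1 − 1·(-4) = 5  (check: 617·(-1) + 128·5 = 23)
  q = 4: r = 13, s = 1 − 4·(-1) = 5, t = -4 − 4·5 = -24  (check: 617·5 + 128·(-24) = 13)
  q = 1: r = 10, s = -1 − 1·5 = -6, t = 5 − 1·(-24) = 29  (check: 617·(-6) + 128·29 = 10)
  q = 1: r = 3, s = 5 − 1·(-6) = 11, t = -24 − 1·29 = -53  (check: 617·11 + 128·(-53) = 3)
  q = 3: r = 1, s = -6 − 3·11 = -39, t = 29 − 3·(-53) = 188  (check: 617·(-39) + 128·188 = 1)
The row with r = 1 (the gcd) gives the Bezout coefficients s = -39, t = 188.
Result: 617 · (-39) + 128 · (188) = 1.

gcd(617, 128) = 1; s = -39, t = 188 (check: 617·(-39) + 128·188 = 1).


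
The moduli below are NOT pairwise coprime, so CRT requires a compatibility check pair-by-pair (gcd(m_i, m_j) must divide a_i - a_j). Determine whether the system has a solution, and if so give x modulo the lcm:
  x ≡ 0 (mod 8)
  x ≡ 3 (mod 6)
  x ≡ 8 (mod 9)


Moduli 8, 6, 9 are not pairwise coprime, so CRT works modulo lcm(m_i) when all pairwise compatibility conditions hold.
Pairwise compatibility: gcd(m_i, m_j) must divide a_i - a_j for every pair.
Merge one congruence at a time:
  Start: x ≡ 0 (mod 8).
  Combine with x ≡ 3 (mod 6): gcd(8, 6) = 2, and 3 - 0 = 3 is NOT divisible by 2.
    ⇒ system is inconsistent (no integer solution).

No solution (the system is inconsistent).


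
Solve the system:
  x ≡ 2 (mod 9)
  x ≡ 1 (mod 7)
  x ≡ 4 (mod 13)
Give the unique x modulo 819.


Moduli 9, 7, 13 are pairwise coprime; by CRT there is a unique solution modulo M = 9 · 7 · 13 = 819.
Solve pairwise, accumulating the modulus:
  Start with x ≡ 2 (mod 9).
  Combine with x ≡ 1 (mod 7): since gcd(9, 7) = 1, we get a unique residue mod 63.
    Write x = 2 + 9·t and substitute into x ≡ 1 (mod 7): 9·t ≡ 1 − 2 = -1 (mod 7).
    Reduce coefficients mod 7: 2·t ≡ 6 (mod 7).
    The inverse of 2 mod 7 is 4 (since 2·4 = 8 = 1·7 + 1), so t ≡ 4·6 = 24 ≡ 3 (mod 7).
    Then x = 2 + 9·3 = 29, valid modulo lcm(9, 7) = 63: x ≡ 29 (mod 63).
  Combine with x ≡ 4 (mod 13): since gcd(63, 13) = 1, we get a unique residue mod 819.
    Write x = 29 + 63·t and substitute into x ≡ 4 (mod 13): 63·t ≡ 4 − 29 = -25 (mod 13).
    Reduce coefficients mod 13: 11·t ≡ 1 (mod 13).
    The inverse of 11 mod 13 is 6 (since 11·6 = 66 = 5·13 + 1), so t ≡ 6·1 = 6 ≡ 6 (mod 13).
    Then x = 29 + 63·6 = 407, valid modulo lcm(63, 13) = 819: x ≡ 407 (mod 819).
Verify: 407 mod 9 = 2 ✓, 407 mod 7 = 1 ✓, 407 mod 13 = 4 ✓.

x ≡ 407 (mod 819).


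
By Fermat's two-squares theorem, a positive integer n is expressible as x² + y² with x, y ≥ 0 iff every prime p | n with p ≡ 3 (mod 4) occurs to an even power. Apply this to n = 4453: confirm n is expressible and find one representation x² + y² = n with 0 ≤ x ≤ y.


Step 1: Factor n = 4453 = 61 · 73.
Step 2: Check the mod-4 condition on each prime factor: 61 ≡ 1 (mod 4), exponent 1; 73 ≡ 1 (mod 4), exponent 1.
All primes ≡ 3 (mod 4) appear to even exponent (or don't appear), so by the two-squares theorem n IS expressible as a sum of two squares.
Step 3: Build a representation. Here n = 61 · 73 is a product of primes ≡ 1 (mod 4). Each prime p ≡ 1 (mod 4) is itself a sum of two squares; find a² by testing p − a² for a perfect square:
  61: 61 − 1² = 60, 61 − 2² = 57, 61 − 3² = 52, 61 − 4² = 45, 61 − 5² = 36 = 6² ⇒ 61 = 5² + 6².
  73: 73 − 1² = 72, 73 − 2² = 69, 73 − 3² = 64 = 8² ⇒ 73 = 3² + 8².
  Combine using the Brahmagupta–Fibonacci identity (a² + b²)(c² + d²) = (ac − bd)² + (ad + bc)² = (ac + bd)² + (ad − bc)²:
  61 · 73 = 4453: from (5² + 6²)(3² + 8²), take (5·3 − 6·8, 5·8 + 6·3) = (15 − 48, 40 + 18) = (-33, 58); dropping signs (only squares matter) gives (33, 58); check 33² + 58² = 1089 + 3364 = 4453 ✓.
Step 4: Order so x ≤ y and verify: 33² + 58² = 1089 + 3364 = 4453 = n. ✓

n = 4453 = 33² + 58² (one valid representation with x ≤ y).


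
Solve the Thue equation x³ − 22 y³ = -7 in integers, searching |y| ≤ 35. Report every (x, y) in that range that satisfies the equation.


The equation is x³ - 22y³ = -7. For fixed y, x³ = 22·y³ − 7, so a solution requires the RHS to be a perfect cube.
Strategy: iterate y from -35 to 35, compute RHS = 22·y³ − 7, and check whether it is a (positive or negative) perfect cube.
Check small values of y:
  y = 0: RHS = -7 is not a perfect cube.
  y = 1: RHS = 15 is not a perfect cube.
  y = -1: RHS = -29 is not a perfect cube.
  y = 2: RHS = 169 is not a perfect cube.
  y = -2: RHS = -183 is not a perfect cube.
  y = 3: RHS = 587 is not a perfect cube.
  y = -3: RHS = -601 is not a perfect cube.
Continuing the search up to |y| = 35 finds no solutions either.
No (x, y) in the scanned range satisfies the equation.

No integer solutions with |y| ≤ 35.
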